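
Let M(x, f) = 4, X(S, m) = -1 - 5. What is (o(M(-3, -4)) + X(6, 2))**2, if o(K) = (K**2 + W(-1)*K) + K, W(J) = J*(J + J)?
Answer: 484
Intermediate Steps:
X(S, m) = -6
W(J) = 2*J**2 (W(J) = J*(2*J) = 2*J**2)
o(K) = K**2 + 3*K (o(K) = (K**2 + (2*(-1)**2)*K) + K = (K**2 + (2*1)*K) + K = (K**2 + 2*K) + K = K**2 + 3*K)
(o(M(-3, -4)) + X(6, 2))**2 = (4*(3 + 4) - 6)**2 = (4*7 - 6)**2 = (28 - 6)**2 = 22**2 = 484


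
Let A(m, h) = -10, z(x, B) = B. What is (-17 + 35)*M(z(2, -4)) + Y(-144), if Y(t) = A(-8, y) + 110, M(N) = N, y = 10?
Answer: 28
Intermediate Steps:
Y(t) = 100 (Y(t) = -10 + 110 = 100)
(-17 + 35)*M(z(2, -4)) + Y(-144) = (-17 + 35)*(-4) + 100 = 18*(-4) + 100 = -72 + 100 = 28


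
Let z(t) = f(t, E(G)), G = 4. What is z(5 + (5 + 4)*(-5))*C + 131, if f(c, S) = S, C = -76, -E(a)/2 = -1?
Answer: -21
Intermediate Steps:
E(a) = 2 (E(a) = -2*(-1) = 2)
z(t) = 2
z(5 + (5 + 4)*(-5))*C + 131 = 2*(-76) + 131 = -152 + 131 = -21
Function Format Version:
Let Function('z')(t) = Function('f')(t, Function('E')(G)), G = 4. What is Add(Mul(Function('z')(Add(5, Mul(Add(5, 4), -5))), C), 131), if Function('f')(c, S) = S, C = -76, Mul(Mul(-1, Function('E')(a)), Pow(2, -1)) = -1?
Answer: -21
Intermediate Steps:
Function('E')(a) = 2 (Function('E')(a) = Mul(-2, -1) = 2)
Function('z')(t) = 2
Add(Mul(Function('z')(Add(5, Mul(Add(5, 4), -5))), C), 131) = Add(Mul(2, -76), 131) = Add(-152, 131) = -21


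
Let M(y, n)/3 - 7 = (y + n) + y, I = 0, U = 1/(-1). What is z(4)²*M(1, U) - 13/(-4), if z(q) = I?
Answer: 13/4 ≈ 3.2500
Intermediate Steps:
U = -1 (U = 1*(-1) = -1)
z(q) = 0
M(y, n) = 21 + 3*n + 6*y (M(y, n) = 21 + 3*((y + n) + y) = 21 + 3*((n + y) + y) = 21 + 3*(n + 2*y) = 21 + (3*n + 6*y) = 21 + 3*n + 6*y)
z(4)²*M(1, U) - 13/(-4) = 0²*(21 + 3*(-1) + 6*1) - 13/(-4) = 0*(21 - 3 + 6) - 13*(-¼) = 0*24 + 13/4 = 0 + 13/4 = 13/4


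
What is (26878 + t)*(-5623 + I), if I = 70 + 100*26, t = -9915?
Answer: -50091739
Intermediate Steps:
I = 2670 (I = 70 + 2600 = 2670)
(26878 + t)*(-5623 + I) = (26878 - 9915)*(-5623 + 2670) = 16963*(-2953) = -50091739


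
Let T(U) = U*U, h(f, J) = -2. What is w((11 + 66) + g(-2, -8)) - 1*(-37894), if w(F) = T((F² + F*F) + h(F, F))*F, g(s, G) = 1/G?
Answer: 87948841709063/8192 ≈ 1.0736e+10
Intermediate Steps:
T(U) = U²
w(F) = F*(-2 + 2*F²)² (w(F) = ((F² + F*F) - 2)²*F = ((F² + F²) - 2)²*F = (2*F² - 2)²*F = (-2 + 2*F²)²*F = F*(-2 + 2*F²)²)
w((11 + 66) + g(-2, -8)) - 1*(-37894) = 4*((11 + 66) + 1/(-8))*(-1 + ((11 + 66) + 1/(-8))²)² - 1*(-37894) = 4*(77 - ⅛)*(-1 + (77 - ⅛)²)² + 37894 = 4*(615/8)*(-1 + (615/8)²)² + 37894 = 4*(615/8)*(-1 + 378225/64)² + 37894 = 4*(615/8)*(378161/64)² + 37894 = 4*(615/8)*(143005741921/4096) + 37894 = 87948531281415/8192 + 37894 = 87948841709063/8192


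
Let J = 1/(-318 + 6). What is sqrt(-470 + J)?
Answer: I*sqrt(11437998)/156 ≈ 21.68*I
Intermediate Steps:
J = -1/312 (J = 1/(-312) = -1/312 ≈ -0.0032051)
sqrt(-470 + J) = sqrt(-470 - 1/312) = sqrt(-146641/312) = I*sqrt(11437998)/156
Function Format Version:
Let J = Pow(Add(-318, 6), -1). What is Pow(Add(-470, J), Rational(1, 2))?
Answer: Mul(Rational(1, 156), I, Pow(11437998, Rational(1, 2))) ≈ Mul(21.680, I)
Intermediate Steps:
J = Rational(-1, 312) (J = Pow(-312, -1) = Rational(-1, 312) ≈ -0.0032051)
Pow(Add(-470, J), Rational(1, 2)) = Pow(Add(-470, Rational(-1, 312)), Rational(1, 2)) = Pow(Rational(-146641, 312), Rational(1, 2)) = Mul(Rational(1, 156), I, Pow(11437998, Rational(1, 2)))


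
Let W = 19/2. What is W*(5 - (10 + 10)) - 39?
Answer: -363/2 ≈ -181.50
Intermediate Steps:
W = 19/2 (W = 19*(1/2) = 19/2 ≈ 9.5000)
W*(5 - (10 + 10)) - 39 = 19*(5 - (10 + 10))/2 - 39 = 19*(5 - 1*20)/2 - 39 = 19*(5 - 20)/2 - 39 = (19/2)*(-15) - 39 = -285/2 - 39 = -363/2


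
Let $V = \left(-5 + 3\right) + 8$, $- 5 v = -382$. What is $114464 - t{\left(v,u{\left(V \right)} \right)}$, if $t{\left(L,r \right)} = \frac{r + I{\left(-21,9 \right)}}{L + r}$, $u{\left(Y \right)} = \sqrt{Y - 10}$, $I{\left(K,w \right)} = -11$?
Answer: $\frac{8357256023}{73012} - \frac{2185 i}{73012} \approx 1.1446 \cdot 10^{5} - 0.029927 i$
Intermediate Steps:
$v = \frac{382}{5}$ ($v = \left(- \frac{1}{5}\right) \left(-382\right) = \frac{382}{5} \approx 76.4$)
$V = 6$ ($V = -2 + 8 = 6$)
$u{\left(Y \right)} = \sqrt{-10 + Y}$
$t{\left(L,r \right)} = \frac{-11 + r}{L + r}$ ($t{\left(L,r \right)} = \frac{r - 11}{L + r} = \frac{-11 + r}{L + r}$)
$114464 - t{\left(v,u{\left(V \right)} \right)} = 114464 - \frac{-11 + \sqrt{-10 + 6}}{\frac{382}{5} + \sqrt{-10 + 6}} = 114464 - \frac{-11 + \sqrt{-4}}{\frac{382}{5} + \sqrt{-4}} = 114464 - \frac{-11 + 2 i}{\frac{382}{5} + 2 i} = 114464 - \frac{25 \left(\frac{382}{5} - 2 i\right)}{146024} \left(-11 + 2 i\right) = 114464 - \frac{25 \left(-11 + 2 i\right) \left(\frac{382}{5} - 2 i\right)}{146024}$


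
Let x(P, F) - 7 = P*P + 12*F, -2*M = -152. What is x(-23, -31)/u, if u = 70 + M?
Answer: 82/73 ≈ 1.1233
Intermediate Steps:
M = 76 (M = -1/2*(-152) = 76)
x(P, F) = 7 + P**2 + 12*F (x(P, F) = 7 + (P*P + 12*F) = 7 + (P**2 + 12*F) = 7 + P**2 + 12*F)
u = 146 (u = 70 + 76 = 146)
x(-23, -31)/u = (7 + (-23)**2 + 12*(-31))/146 = (7 + 529 - 372)*(1/146) = 164*(1/146) = 82/73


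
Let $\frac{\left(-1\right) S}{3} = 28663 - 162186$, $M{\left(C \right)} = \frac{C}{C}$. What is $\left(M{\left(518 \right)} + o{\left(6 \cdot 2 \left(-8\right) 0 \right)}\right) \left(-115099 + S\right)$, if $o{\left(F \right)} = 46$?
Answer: $13417090$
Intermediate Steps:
$M{\left(C \right)} = 1$
$S = 400569$ ($S = - 3 \left(28663 - 162186\right) = \left(-3\right) \left(-133523\right) = 400569$)
$\left(M{\left(518 \right)} + o{\left(6 \cdot 2 \left(-8\right) 0 \right)}\right) \left(-115099 + S\right) = \left(1 + 46\right) \left(-115099 + 400569\right) = 47 \cdot 285470 = 13417090$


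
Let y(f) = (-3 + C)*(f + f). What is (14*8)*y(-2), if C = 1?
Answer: 896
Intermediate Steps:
y(f) = -4*f (y(f) = (-3 + 1)*(f + f) = -4*f)
(14*8)*y(-2) = (14*8)*(-4*(-2)) = 112*8 = 896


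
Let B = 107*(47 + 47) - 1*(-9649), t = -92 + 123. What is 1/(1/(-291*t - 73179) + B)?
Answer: 82200/1619915399 ≈ 5.0743e-5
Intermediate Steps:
t = 31
B = 19707 (B = 107*94 + 9649 = 10058 + 9649 = 19707)
1/(1/(-291*t - 73179) + B) = 1/(1/(-291*31 - 73179) + 19707) = 1/(1/(-9021 - 73179) + 19707) = 1/(1/(-82200) + 19707) = 1/(-1/82200 + 19707) = 1/(1619915399/82200) = 82200/1619915399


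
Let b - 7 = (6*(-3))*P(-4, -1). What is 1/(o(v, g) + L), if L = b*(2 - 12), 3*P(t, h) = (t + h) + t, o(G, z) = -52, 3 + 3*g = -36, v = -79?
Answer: -1/662 ≈ -0.0015106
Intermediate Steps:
g = -13 (g = -1 + (⅓)*(-36) = -1 - 12 = -13)
P(t, h) = h/3 + 2*t/3 (P(t, h) = ((t + h) + t)/3 = ((h + t) + t)/3 = (h + 2*t)/3 = h/3 + 2*t/3)
b = 61 (b = 7 + (6*(-3))*((⅓)*(-1) + (⅔)*(-4)) = 7 - 18*(-⅓ - 8/3) = 7 - 18*(-3) = 7 + 54 = 61)
L = -610 (L = 61*(2 - 12) = 61*(-10) = -610)
1/(o(v, g) + L) = 1/(-52 - 610) = 1/(-662) = -1/662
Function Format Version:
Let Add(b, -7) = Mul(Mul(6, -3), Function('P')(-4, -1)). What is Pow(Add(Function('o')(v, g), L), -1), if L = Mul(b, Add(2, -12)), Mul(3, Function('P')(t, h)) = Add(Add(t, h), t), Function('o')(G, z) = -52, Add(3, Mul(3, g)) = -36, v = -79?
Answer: Rational(-1, 662) ≈ -0.0015106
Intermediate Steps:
g = -13 (g = Add(-1, Mul(Rational(1, 3), -36)) = Add(-1, -12) = -13)
Function('P')(t, h) = Add(Mul(Rational(1, 3), h), Mul(Rational(2, 3), t)) (Function('P')(t, h) = Mul(Rational(1, 3), Add(Add(t, h), t)) = Mul(Rational(1, 3), Add(Add(h, t), t)) = Mul(Rational(1, 3), Add(h, Mul(2, t))) = Add(Mul(Rational(1, 3), h), Mul(Rational(2, 3), t)))
b = 61 (b = Add(7, Mul(Mul(6, -3), Add(Mul(Rational(1, 3), -1), Mul(Rational(2, 3), -4)))) = Add(7, Mul(-18, Add(Rational(-1, 3), Rational(-8, 3)))) = Add(7, Mul(-18, -3)) = Add(7, 54) = 61)
L = -610 (L = Mul(61, Add(2, -12)) = Mul(61, -10) = -610)
Pow(Add(Function('o')(v, g), L), -1) = Pow(Add(-52, -610), -1) = Pow(-662, -1) = Rational(-1, 662)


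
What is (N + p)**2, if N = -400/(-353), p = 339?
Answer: 14416084489/124609 ≈ 1.1569e+5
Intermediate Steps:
N = 400/353 (N = -400*(-1/353) = 400/353 ≈ 1.1331)
(N + p)**2 = (400/353 + 339)**2 = (120067/353)**2 = 14416084489/124609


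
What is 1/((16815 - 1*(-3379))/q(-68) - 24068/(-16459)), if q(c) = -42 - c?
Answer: 213967/166499407 ≈ 0.0012851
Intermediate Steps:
1/((16815 - 1*(-3379))/q(-68) - 24068/(-16459)) = 1/((16815 - 1*(-3379))/(-42 - 1*(-68)) - 24068/(-16459)) = 1/((16815 + 3379)/(-42 + 68) - 24068*(-1/16459)) = 1/(20194/26 + 24068/16459) = 1/(20194*(1/26) + 24068/16459) = 1/(10097/13 + 24068/16459) = 1/(166499407/213967) = 213967/166499407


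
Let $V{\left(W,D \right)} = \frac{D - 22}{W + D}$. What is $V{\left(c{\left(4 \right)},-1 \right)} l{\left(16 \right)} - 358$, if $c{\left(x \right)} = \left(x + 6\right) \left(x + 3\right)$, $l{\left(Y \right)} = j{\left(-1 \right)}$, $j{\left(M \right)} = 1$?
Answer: $- \frac{1075}{3} \approx -358.33$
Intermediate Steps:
$l{\left(Y \right)} = 1$
$c{\left(x \right)} = \left(3 + x\right) \left(6 + x\right)$ ($c{\left(x \right)} = \left(6 + x\right) \left(3 + x\right) = \left(3 + x\right) \left(6 + x\right)$)
$V{\left(W,D \right)} = \frac{-22 + D}{D + W}$
$V{\left(c{\left(4 \right)},-1 \right)} l{\left(16 \right)} - 358 = \frac{-22 - 1}{-1 + \left(18 + 4^{2} + 9 \cdot 4\right)} 1 - 358 = \frac{1}{-1 + \left(18 + 16 + 36\right)} \left(-23\right) 1 - 358 = \frac{1}{-1 + 70} \left(-23\right) 1 - 358 = \frac{1}{69} \left(-23\right) 1 - 358 = \left(- \frac{1}{3}\right) 1 - 358 = - \frac{1}{3} - 358 = - \frac{1075}{3}$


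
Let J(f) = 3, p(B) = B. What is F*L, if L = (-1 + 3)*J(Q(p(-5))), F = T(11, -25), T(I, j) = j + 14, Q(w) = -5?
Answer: -66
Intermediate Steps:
T(I, j) = 14 + j
F = -11 (F = 14 - 25 = -11)
L = 6 (L = (-1 + 3)*3 = 2*3 = 6)
F*L = -11*6 = -66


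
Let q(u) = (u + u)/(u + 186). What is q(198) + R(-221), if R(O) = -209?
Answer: -6655/32 ≈ -207.97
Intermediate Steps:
q(u) = 2*u/(186 + u) (q(u) = (2*u)/(186 + u) = 2*u/(186 + u))
q(198) + R(-221) = 2*198/(186 + 198) - 209 = 2*198/384 - 209 = 2*198*(1/384) - 209 = 33/32 - 209 = -6655/32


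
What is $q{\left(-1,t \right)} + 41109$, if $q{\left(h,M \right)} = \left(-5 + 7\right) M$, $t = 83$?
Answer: $41275$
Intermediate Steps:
$q{\left(h,M \right)} = 2 M$
$q{\left(-1,t \right)} + 41109 = 2 \cdot 83 + 41109 = 166 + 41109 = 41275$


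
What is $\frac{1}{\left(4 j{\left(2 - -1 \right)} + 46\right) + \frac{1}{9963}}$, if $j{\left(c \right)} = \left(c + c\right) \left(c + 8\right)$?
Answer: $\frac{9963}{3088531} \approx 0.0032258$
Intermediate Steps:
$j{\left(c \right)} = 2 c \left(8 + c\right)$
$\frac{1}{\left(4 j{\left(2 - -1 \right)} + 46\right) + \frac{1}{9963}} = \frac{1}{\left(4 \cdot 2 \left(2 - -1\right) \left(8 + \left(2 - -1\right)\right) + 46\right) + \frac{1}{9963}} = \frac{1}{\left(4 \cdot 2 \left(2 + 1\right) \left(8 + \left(2 + 1\right)\right) + 46\right) + \frac{1}{9963}} = \frac{1}{\left(4 \cdot 2 \cdot 3 \left(8 + 3\right) + 46\right) + \frac{1}{9963}} = \frac{1}{\left(4 \cdot 2 \cdot 3 \cdot 11 + 46\right) + \frac{1}{9963}} = \frac{1}{\left(4 \cdot 66 + 46\right) + \frac{1}{9963}} = \frac{1}{\left(264 + 46\right) + \frac{1}{9963}} = \frac{1}{310 + \frac{1}{9963}} = \frac{1}{\frac{3088531}{9963}} = \frac{9963}{3088531}$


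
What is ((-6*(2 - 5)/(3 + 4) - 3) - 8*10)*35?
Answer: -2815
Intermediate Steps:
((-6*(2 - 5)/(3 + 4) - 3) - 8*10)*35 = ((-(-18)/7 - 3) - 80)*35 = ((-6*(-3/7) - 3) - 80)*35 = ((18/7 - 3) - 80)*35 = (-3/7 - 80)*35 = -563/7*35 = -2815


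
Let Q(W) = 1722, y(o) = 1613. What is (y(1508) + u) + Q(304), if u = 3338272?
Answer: 3341607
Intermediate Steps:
(y(1508) + u) + Q(304) = (1613 + 3338272) + 1722 = 3339885 + 1722 = 3341607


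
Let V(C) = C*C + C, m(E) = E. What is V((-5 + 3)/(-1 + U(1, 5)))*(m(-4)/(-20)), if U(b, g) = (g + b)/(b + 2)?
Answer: 2/5 ≈ 0.40000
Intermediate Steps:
U(b, g) = (b + g)/(2 + b)
V(C) = C + C**2 (V(C) = C**2 + C = C + C**2)
V((-5 + 3)/(-1 + U(1, 5)))*(m(-4)/(-20)) = (((-5 + 3)/(-1 + (1 + 5)/(2 + 1)))*(1 + (-5 + 3)/(-1 + (1 + 5)/(2 + 1))))*(-4/(-20)) = ((-2/(-1 + 6/3))*(1 - 2/(-1 + 6/3)))*(-4*(-1/20)) = ((-2/(-1 + (1/3)*6))*(1 - 2/(-1 + (1/3)*6)))*(1/5) = ((-2/(-1 + 2))*(1 - 2/(-1 + 2)))*(1/5) = ((-2/1)*(1 - 2/1))*(1/5) = ((-2*1)*(1 - 2*1))*(1/5) = -2*(1 - 2)*(1/5) = -2*(-1)*(1/5) = 2*(1/5) = 2/5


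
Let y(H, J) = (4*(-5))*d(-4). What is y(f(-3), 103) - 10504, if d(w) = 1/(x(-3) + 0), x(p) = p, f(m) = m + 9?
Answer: -31492/3 ≈ -10497.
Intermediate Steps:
f(m) = 9 + m
d(w) = -1/3 (d(w) = 1/(-3 + 0) = 1/(-3) = -1/3)
y(H, J) = 20/3 (y(H, J) = (4*(-5))*(-1/3) = -20*(-1/3) = 20/3)
y(f(-3), 103) - 10504 = 20/3 - 10504 = -31492/3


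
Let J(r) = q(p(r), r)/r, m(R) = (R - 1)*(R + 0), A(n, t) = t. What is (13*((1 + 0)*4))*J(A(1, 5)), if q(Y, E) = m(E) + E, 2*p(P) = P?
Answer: 260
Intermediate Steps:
m(R) = R*(-1 + R) (m(R) = (-1 + R)*R = R*(-1 + R))
p(P) = P/2
q(Y, E) = E + E*(-1 + E) (q(Y, E) = E*(-1 + E) + E = E + E*(-1 + E))
J(r) = r (J(r) = r²/r = r)
(13*((1 + 0)*4))*J(A(1, 5)) = (13*((1 + 0)*4))*5 = (13*(1*4))*5 = (13*4)*5 = 52*5 = 260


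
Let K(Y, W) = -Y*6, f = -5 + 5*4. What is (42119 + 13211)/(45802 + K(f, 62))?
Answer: 27665/22856 ≈ 1.2104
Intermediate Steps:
f = 15 (f = -5 + 20 = 15)
K(Y, W) = -6*Y
(42119 + 13211)/(45802 + K(f, 62)) = (42119 + 13211)/(45802 - 6*15) = 55330/(45802 - 90) = 55330/45712 = 55330*(1/45712) = 27665/22856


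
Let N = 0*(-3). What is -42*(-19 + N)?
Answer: 798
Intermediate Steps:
N = 0
-42*(-19 + N) = -42*(-19 + 0) = -42*(-19) = 798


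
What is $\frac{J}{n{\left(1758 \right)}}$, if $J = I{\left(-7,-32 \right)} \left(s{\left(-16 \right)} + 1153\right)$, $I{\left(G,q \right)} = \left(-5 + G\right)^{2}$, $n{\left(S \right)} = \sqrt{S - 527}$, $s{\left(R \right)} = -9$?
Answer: $\frac{164736 \sqrt{1231}}{1231} \approx 4695.3$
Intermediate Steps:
$n{\left(S \right)} = \sqrt{-527 + S}$
$J = 164736$ ($J = \left(-5 - 7\right)^{2} \left(-9 + 1153\right) = \left(-12\right)^{2} \cdot 1144 = 144 \cdot 1144 = 164736$)
$\frac{J}{n{\left(1758 \right)}} = \frac{164736}{\sqrt{-527 + 1758}} = \frac{164736}{\sqrt{1231}} = 164736 \frac{\sqrt{1231}}{1231} = \frac{164736 \sqrt{1231}}{1231}$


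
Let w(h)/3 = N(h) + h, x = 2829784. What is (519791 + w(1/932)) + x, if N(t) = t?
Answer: 1560901953/466 ≈ 3.3496e+6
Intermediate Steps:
w(h) = 6*h (w(h) = 3*(h + h) = 3*(2*h) = 6*h)
(519791 + w(1/932)) + x = (519791 + 6/932) + 2829784 = (519791 + 6*(1/932)) + 2829784 = (519791 + 3/466) + 2829784 = 242222609/466 + 2829784 = 1560901953/466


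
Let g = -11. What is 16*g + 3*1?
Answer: -173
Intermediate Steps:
16*g + 3*1 = 16*(-11) + 3*1 = -176 + 3 = -173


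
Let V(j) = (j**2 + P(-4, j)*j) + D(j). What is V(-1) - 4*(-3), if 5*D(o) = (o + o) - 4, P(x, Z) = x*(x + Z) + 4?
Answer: -61/5 ≈ -12.200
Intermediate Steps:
P(x, Z) = 4 + x*(Z + x) (P(x, Z) = x*(Z + x) + 4 = 4 + x*(Z + x))
D(o) = -4/5 + 2*o/5 (D(o) = ((o + o) - 4)/5 = (2*o - 4)/5 = (-4 + 2*o)/5 = -4/5 + 2*o/5)
V(j) = -4/5 + j**2 + 2*j/5 + j*(20 - 4*j) (V(j) = (j**2 + (4 + (-4)**2 + j*(-4))*j) + (-4/5 + 2*j/5) = (j**2 + (4 + 16 - 4*j)*j) + (-4/5 + 2*j/5) = (j**2 + (20 - 4*j)*j) + (-4/5 + 2*j/5) = (j**2 + j*(20 - 4*j)) + (-4/5 + 2*j/5) = -4/5 + j**2 + 2*j/5 + j*(20 - 4*j))
V(-1) - 4*(-3) = (-4/5 - 3*(-1)**2 + (102/5)*(-1)) - 4*(-3) = (-4/5 - 3*1 - 102/5) + 12 = (-4/5 - 3 - 102/5) + 12 = -121/5 + 12 = -61/5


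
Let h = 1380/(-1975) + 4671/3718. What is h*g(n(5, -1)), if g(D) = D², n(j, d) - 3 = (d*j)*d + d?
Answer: 40124973/1468610 ≈ 27.322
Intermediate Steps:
n(j, d) = 3 + d + j*d² (n(j, d) = 3 + ((d*j)*d + d) = 3 + (j*d² + d) = 3 + (d + j*d²) = 3 + d + j*d²)
h = 818877/1468610 (h = 1380*(-1/1975) + 4671*(1/3718) = -276/395 + 4671/3718 = 818877/1468610 ≈ 0.55759)
h*g(n(5, -1)) = 818877*(3 - 1 + 5*(-1)²)²/1468610 = 818877*(3 - 1 + 5*1)²/1468610 = 818877*(3 - 1 + 5)²/1468610 = (818877/1468610)*7² = (818877/1468610)*49 = 40124973/1468610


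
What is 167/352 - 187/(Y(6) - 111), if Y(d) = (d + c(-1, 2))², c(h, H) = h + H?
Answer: 38089/10912 ≈ 3.4906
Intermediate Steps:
c(h, H) = H + h
Y(d) = (1 + d)² (Y(d) = (d + (2 - 1))² = (d + 1)² = (1 + d)²)
167/352 - 187/(Y(6) - 111) = 167/352 - 187/((1 + 6)² - 111) = 167*(1/352) - 187/(7² - 111) = 167/352 - 187/(49 - 111) = 167/352 - 187/(-62) = 167/352 - 187*(-1/62) = 167/352 + 187/62 = 38089/10912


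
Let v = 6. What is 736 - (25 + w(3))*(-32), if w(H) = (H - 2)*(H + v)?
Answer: 1824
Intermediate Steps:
w(H) = (-2 + H)*(6 + H) (w(H) = (H - 2)*(H + 6) = (-2 + H)*(6 + H))
736 - (25 + w(3))*(-32) = 736 - (25 + (-12 + 3² + 4*3))*(-32) = 736 - (25 + (-12 + 9 + 12))*(-32) = 736 - (25 + 9)*(-32) = 736 - 34*(-32) = 736 - 1*(-1088) = 736 + 1088 = 1824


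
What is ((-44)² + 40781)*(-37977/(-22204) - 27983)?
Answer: -26539924939935/22204 ≈ -1.1953e+9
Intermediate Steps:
((-44)² + 40781)*(-37977/(-22204) - 27983) = (1936 + 40781)*(-37977*(-1/22204) - 27983) = 42717*(37977/22204 - 27983) = 42717*(-621296555/22204) = -26539924939935/22204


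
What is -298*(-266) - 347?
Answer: 78921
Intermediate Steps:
-298*(-266) - 347 = 79268 - 347 = 78921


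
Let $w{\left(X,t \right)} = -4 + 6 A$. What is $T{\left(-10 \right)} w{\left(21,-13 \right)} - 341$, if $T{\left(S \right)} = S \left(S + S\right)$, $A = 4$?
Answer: $3659$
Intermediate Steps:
$w{\left(X,t \right)} = 20$ ($w{\left(X,t \right)} = -4 + 6 \cdot 4 = -4 + 24 = 20$)
$T{\left(S \right)} = 2 S^{2}$ ($T{\left(S \right)} = S 2 S = 2 S^{2}$)
$T{\left(-10 \right)} w{\left(21,-13 \right)} - 341 = 2 \left(-10\right)^{2} \cdot 20 - 341 = 2 \cdot 100 \cdot 20 - 341 = 200 \cdot 20 - 341 = 4000 - 341 = 3659$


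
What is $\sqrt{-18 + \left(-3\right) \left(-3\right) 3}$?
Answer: $3$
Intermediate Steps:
$\sqrt{-18 + \left(-3\right) \left(-3\right) 3} = \sqrt{-18 + 9 \cdot 3} = \sqrt{-18 + 27} = \sqrt{9} = 3$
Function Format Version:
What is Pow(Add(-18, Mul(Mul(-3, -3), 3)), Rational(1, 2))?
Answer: 3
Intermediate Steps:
Pow(Add(-18, Mul(Mul(-3, -3), 3)), Rational(1, 2)) = Pow(Add(-18, Mul(9, 3)), Rational(1, 2)) = Pow(Add(-18, 27), Rational(1, 2)) = Pow(9, Rational(1, 2)) = 3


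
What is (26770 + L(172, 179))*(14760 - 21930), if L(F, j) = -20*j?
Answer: -166272300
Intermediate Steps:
(26770 + L(172, 179))*(14760 - 21930) = (26770 - 20*179)*(14760 - 21930) = (26770 - 3580)*(-7170) = 23190*(-7170) = -166272300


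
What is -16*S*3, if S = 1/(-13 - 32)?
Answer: 16/15 ≈ 1.0667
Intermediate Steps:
S = -1/45 (S = 1/(-45) = -1/45 ≈ -0.022222)
-16*S*3 = -16*(-1/45)*3 = (16/45)*3 = 16/15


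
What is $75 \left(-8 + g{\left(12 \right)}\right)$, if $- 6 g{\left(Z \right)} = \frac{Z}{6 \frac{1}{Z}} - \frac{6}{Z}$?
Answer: $- \frac{3575}{4} \approx -893.75$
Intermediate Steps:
$g{\left(Z \right)} = \frac{1}{Z} - \frac{Z^{2}}{36}$ ($g{\left(Z \right)} = - \frac{\frac{Z}{6 \frac{1}{Z}} - \frac{6}{Z}}{6} = - \frac{Z \frac{Z}{6} - \frac{6}{Z}}{6} = - \frac{\frac{Z^{2}}{6} - \frac{6}{Z}}{6} = - \frac{- \frac{6}{Z} + \frac{Z^{2}}{6}}{6} = \frac{1}{Z} - \frac{Z^{2}}{36}$)
$75 \left(-8 + g{\left(12 \right)}\right) = 75 \left(-8 + \frac{36 - 12^{3}}{36 \cdot 12}\right) = 75 \left(-8 + \frac{1}{36} \cdot \frac{1}{12} \left(36 - 1728\right)\right) = 75 \left(-8 + \frac{1}{36} \cdot \frac{1}{12} \left(-1692\right)\right) = 75 \left(-8 - \frac{47}{12}\right) = 75 \left(- \frac{143}{12}\right) = - \frac{3575}{4}$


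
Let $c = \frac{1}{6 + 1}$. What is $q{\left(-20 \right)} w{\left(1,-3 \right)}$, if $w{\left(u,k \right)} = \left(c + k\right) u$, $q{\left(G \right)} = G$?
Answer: $\frac{400}{7} \approx 57.143$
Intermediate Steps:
$c = \frac{1}{7} \approx 0.14286$
$w{\left(u,k \right)} = u \left(\frac{1}{7} + k\right)$ ($w{\left(u,k \right)} = \left(\frac{1}{7} + k\right) u = u \left(\frac{1}{7} + k\right)$)
$q{\left(-20 \right)} w{\left(1,-3 \right)} = - 20 \cdot 1 \left(\frac{1}{7} - 3\right) = - 20 \cdot 1 \left(- \frac{20}{7}\right) = \left(-20\right) \left(- \frac{20}{7}\right) = \frac{400}{7}$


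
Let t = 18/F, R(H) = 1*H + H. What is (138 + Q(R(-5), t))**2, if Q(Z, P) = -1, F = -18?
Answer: 18769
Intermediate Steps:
R(H) = 2*H (R(H) = H + H = 2*H)
t = -1 (t = 18/(-18) = 18*(-1/18) = -1)
(138 + Q(R(-5), t))**2 = (138 - 1)**2 = 137**2 = 18769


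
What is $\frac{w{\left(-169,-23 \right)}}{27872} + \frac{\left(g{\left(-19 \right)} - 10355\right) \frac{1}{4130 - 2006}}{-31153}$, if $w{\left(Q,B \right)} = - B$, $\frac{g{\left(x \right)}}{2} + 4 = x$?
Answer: $\frac{150981919}{153688465632} \approx 0.00098239$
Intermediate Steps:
$g{\left(x \right)} = -8 + 2 x$
$\frac{w{\left(-169,-23 \right)}}{27872} + \frac{\left(g{\left(-19 \right)} - 10355\right) \frac{1}{4130 - 2006}}{-31153} = \frac{\left(-1\right) \left(-23\right)}{27872} + \frac{\left(\left(-8 + 2 \left(-19\right)\right) - 10355\right) \frac{1}{4130 - 2006}}{-31153} = 23 \cdot \frac{1}{27872} + \frac{\left(-8 - 38\right) - 10355}{2124} \left(- \frac{1}{31153}\right) = \frac{23}{27872} + \left(-46 - 10355\right) \frac{1}{2124} \left(- \frac{1}{31153}\right) = \frac{23}{27872} + \left(-10401\right) \frac{1}{2124} \left(- \frac{1}{31153}\right) = \frac{23}{27872} - - \frac{3467}{22056324} = \frac{23}{27872} + \frac{3467}{22056324} = \frac{150981919}{153688465632}$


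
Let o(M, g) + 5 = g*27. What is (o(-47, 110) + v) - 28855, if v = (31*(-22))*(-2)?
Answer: -24526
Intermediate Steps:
v = 1364 (v = -682*(-2) = 1364)
o(M, g) = -5 + 27*g (o(M, g) = -5 + g*27 = -5 + 27*g)
(o(-47, 110) + v) - 28855 = ((-5 + 27*110) + 1364) - 28855 = ((-5 + 2970) + 1364) - 28855 = (2965 + 1364) - 28855 = 4329 - 28855 = -24526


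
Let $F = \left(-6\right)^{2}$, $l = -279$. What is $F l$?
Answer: $-10044$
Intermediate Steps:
$F = 36$
$F l = 36 \left(-279\right) = -10044$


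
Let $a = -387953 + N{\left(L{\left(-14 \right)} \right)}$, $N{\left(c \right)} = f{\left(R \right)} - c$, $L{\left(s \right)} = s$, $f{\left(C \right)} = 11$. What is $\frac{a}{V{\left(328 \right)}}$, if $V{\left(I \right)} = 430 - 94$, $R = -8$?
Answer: $- \frac{48491}{42} \approx -1154.5$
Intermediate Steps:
$N{\left(c \right)} = 11 - c$
$V{\left(I \right)} = 336$ ($V{\left(I \right)} = 430 - 94 = 336$)
$a = -387928$ ($a = -387953 + \left(11 - -14\right) = -387953 + \left(11 + 14\right) = -387953 + 25 = -387928$)
$\frac{a}{V{\left(328 \right)}} = - \frac{387928}{336} = \left(-387928\right) \frac{1}{336} = - \frac{48491}{42}$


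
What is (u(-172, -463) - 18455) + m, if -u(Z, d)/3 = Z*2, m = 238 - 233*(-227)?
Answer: 35706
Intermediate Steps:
m = 53129 (m = 238 + 52891 = 53129)
u(Z, d) = -6*Z (u(Z, d) = -3*Z*2 = -6*Z)
(u(-172, -463) - 18455) + m = (-6*(-172) - 18455) + 53129 = (1032 - 18455) + 53129 = -17423 + 53129 = 35706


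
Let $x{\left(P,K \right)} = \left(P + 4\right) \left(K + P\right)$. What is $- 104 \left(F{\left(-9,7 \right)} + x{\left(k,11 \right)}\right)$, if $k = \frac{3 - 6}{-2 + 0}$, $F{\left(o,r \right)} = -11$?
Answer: $-6006$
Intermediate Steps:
$k = \frac{3}{2}$ ($k = - \frac{3}{-2} = \left(-3\right) \left(- \frac{1}{2}\right) = \frac{3}{2} \approx 1.5$)
$x{\left(P,K \right)} = \left(4 + P\right) \left(K + P\right)$
$- 104 \left(F{\left(-9,7 \right)} + x{\left(k,11 \right)}\right) = - 104 \left(-11 + \left(\left(\frac{3}{2}\right)^{2} + 4 \cdot 11 + 4 \cdot \frac{3}{2} + 11 \cdot \frac{3}{2}\right)\right) = - 104 \left(-11 + \left(\frac{9}{4} + 44 + 6 + \frac{33}{2}\right)\right) = - 104 \left(-11 + \frac{275}{4}\right) = \left(-104\right) \frac{231}{4} = -6006$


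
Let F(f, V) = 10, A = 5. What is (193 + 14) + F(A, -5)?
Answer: 217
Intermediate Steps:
(193 + 14) + F(A, -5) = (193 + 14) + 10 = 207 + 10 = 217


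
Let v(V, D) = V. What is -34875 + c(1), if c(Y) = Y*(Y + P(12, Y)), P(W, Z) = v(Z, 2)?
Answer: -34873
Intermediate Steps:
P(W, Z) = Z
c(Y) = 2*Y**2 (c(Y) = Y*(Y + Y) = Y*(2*Y) = 2*Y**2)
-34875 + c(1) = -34875 + 2*1**2 = -34875 + 2*1 = -34875 + 2 = -34873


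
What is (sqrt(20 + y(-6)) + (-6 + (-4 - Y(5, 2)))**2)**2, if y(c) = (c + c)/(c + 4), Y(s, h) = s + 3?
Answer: (324 + sqrt(26))**2 ≈ 1.0831e+5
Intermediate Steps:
Y(s, h) = 3 + s
y(c) = 2*c/(4 + c) (y(c) = (2*c)/(4 + c) = 2*c/(4 + c))
(sqrt(20 + y(-6)) + (-6 + (-4 - Y(5, 2)))**2)**2 = (sqrt(20 + 2*(-6)/(4 - 6)) + (-6 + (-4 - (3 + 5)))**2)**2 = (sqrt(20 + 2*(-6)/(-2)) + (-6 + (-4 - 1*8))**2)**2 = (sqrt(20 + 2*(-6)*(-1/2)) + (-6 + (-4 - 8))**2)**2 = (sqrt(20 + 6) + (-6 - 12)**2)**2 = (sqrt(26) + (-18)**2)**2 = (sqrt(26) + 324)**2 = (324 + sqrt(26))**2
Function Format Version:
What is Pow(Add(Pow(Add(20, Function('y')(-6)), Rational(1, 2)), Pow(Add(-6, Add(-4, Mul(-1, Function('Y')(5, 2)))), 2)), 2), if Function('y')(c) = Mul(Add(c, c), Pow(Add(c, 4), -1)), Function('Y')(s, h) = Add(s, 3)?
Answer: Pow(Add(324, Pow(26, Rational(1, 2))), 2) ≈ 1.0831e+5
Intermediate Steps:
Function('Y')(s, h) = Add(3, s)
Function('y')(c) = Mul(2, c, Pow(Add(4, c), -1)) (Function('y')(c) = Mul(Mul(2, c), Pow(Add(4, c), -1)) = Mul(2, c, Pow(Add(4, c), -1)))
Pow(Add(Pow(Add(20, Function('y')(-6)), Rational(1, 2)), Pow(Add(-6, Add(-4, Mul(-1, Function('Y')(5, 2)))), 2)), 2) = Pow(Add(Pow(Add(20, Mul(2, -6, Pow(Add(4, -6), -1))), Rational(1, 2)), Pow(Add(-6, Add(-4, Mul(-1, Add(3, 5)))), 2)), 2) = Pow(Add(Pow(Add(20, Mul(2, -6, Pow(-2, -1))), Rational(1, 2)), Pow(Add(-6, Add(-4, Mul(-1, 8))), 2)), 2) = Pow(Add(Pow(Add(20, Mul(2, -6, Rational(-1, 2))), Rational(1, 2)), Pow(Add(-6, Add(-4, -8)), 2)), 2) = Pow(Add(Pow(Add(20, 6), Rational(1, 2)), Pow(Add(-6, -12), 2)), 2) = Pow(Add(Pow(26, Rational(1, 2)), Pow(-18, 2)), 2) = Pow(Add(Pow(26, Rational(1, 2)), 324), 2) = Pow(Add(324, Pow(26, Rational(1, 2))), 2)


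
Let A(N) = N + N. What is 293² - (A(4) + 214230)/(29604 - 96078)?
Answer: 2853470332/33237 ≈ 85852.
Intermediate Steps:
A(N) = 2*N
293² - (A(4) + 214230)/(29604 - 96078) = 293² - (2*4 + 214230)/(29604 - 96078) = 85849 - (8 + 214230)/(-66474) = 85849 - 214238*(-1)/66474 = 85849 - 1*(-107119/33237) = 85849 + 107119/33237 = 2853470332/33237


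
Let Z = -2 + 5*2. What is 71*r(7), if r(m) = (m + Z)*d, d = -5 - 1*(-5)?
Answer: 0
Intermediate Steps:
d = 0 (d = -5 + 5 = 0)
Z = 8 (Z = -2 + 10 = 8)
r(m) = 0 (r(m) = (m + 8)*0 = (8 + m)*0 = 0)
71*r(7) = 71*0 = 0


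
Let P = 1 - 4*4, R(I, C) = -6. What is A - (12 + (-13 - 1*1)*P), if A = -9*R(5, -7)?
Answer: -168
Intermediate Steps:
A = 54 (A = -9*(-6) = 54)
P = -15 (P = 1 - 16 = -15)
A - (12 + (-13 - 1*1)*P) = 54 - (12 + (-13 - 1*1)*(-15)) = 54 - (12 + (-13 - 1)*(-15)) = 54 - (12 - 14*(-15)) = 54 - (12 + 210) = 54 - 1*222 = 54 - 222 = -168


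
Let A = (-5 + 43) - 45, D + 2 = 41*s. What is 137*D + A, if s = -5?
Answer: -28366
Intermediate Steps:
D = -207 (D = -2 + 41*(-5) = -2 - 205 = -207)
A = -7 (A = 38 - 45 = -7)
137*D + A = 137*(-207) - 7 = -28359 - 7 = -28366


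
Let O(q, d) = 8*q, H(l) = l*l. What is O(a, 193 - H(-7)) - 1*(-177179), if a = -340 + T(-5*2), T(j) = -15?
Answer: 174339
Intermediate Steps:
H(l) = l²
a = -355 (a = -340 - 15 = -355)
O(a, 193 - H(-7)) - 1*(-177179) = 8*(-355) - 1*(-177179) = -2840 + 177179 = 174339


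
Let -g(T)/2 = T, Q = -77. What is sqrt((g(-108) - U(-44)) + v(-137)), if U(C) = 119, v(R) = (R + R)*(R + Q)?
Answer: sqrt(58733) ≈ 242.35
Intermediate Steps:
g(T) = -2*T
v(R) = 2*R*(-77 + R) (v(R) = (R + R)*(R - 77) = (2*R)*(-77 + R) = 2*R*(-77 + R))
sqrt((g(-108) - U(-44)) + v(-137)) = sqrt((-2*(-108) - 1*119) + 2*(-137)*(-77 - 137)) = sqrt((216 - 119) + 2*(-137)*(-214)) = sqrt(97 + 58636) = sqrt(58733)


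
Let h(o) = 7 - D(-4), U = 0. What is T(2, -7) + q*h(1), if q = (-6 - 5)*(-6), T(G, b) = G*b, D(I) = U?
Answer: 448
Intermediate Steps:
D(I) = 0
h(o) = 7 (h(o) = 7 - 1*0 = 7 + 0 = 7)
q = 66 (q = -11*(-6) = 66)
T(2, -7) + q*h(1) = 2*(-7) + 66*7 = -14 + 462 = 448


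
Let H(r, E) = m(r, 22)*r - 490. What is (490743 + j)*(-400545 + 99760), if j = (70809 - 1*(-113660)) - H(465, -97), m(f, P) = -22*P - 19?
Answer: -273593133645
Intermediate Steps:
m(f, P) = -19 - 22*P
H(r, E) = -490 - 503*r (H(r, E) = (-19 - 22*22)*r - 490 = (-19 - 484)*r - 490 = -503*r - 490 = -490 - 503*r)
j = 418854 (j = (70809 - 1*(-113660)) - (-490 - 503*465) = (70809 + 113660) - (-490 - 233895) = 184469 - 1*(-234385) = 184469 + 234385 = 418854)
(490743 + j)*(-400545 + 99760) = (490743 + 418854)*(-400545 + 99760) = 909597*(-300785) = -273593133645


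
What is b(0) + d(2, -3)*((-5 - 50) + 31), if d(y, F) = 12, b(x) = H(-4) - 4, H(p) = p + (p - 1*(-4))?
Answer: -296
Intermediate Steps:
H(p) = 4 + 2*p (H(p) = p + (p + 4) = p + (4 + p) = 4 + 2*p)
b(x) = -8 (b(x) = (4 + 2*(-4)) - 4 = (4 - 8) - 4 = -4 - 4 = -8)
b(0) + d(2, -3)*((-5 - 50) + 31) = -8 + 12*((-5 - 50) + 31) = -8 + 12*(-55 + 31) = -8 + 12*(-24) = -8 - 288 = -296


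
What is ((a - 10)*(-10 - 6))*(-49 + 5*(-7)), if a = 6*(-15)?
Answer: -134400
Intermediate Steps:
a = -90
((a - 10)*(-10 - 6))*(-49 + 5*(-7)) = ((-90 - 10)*(-10 - 6))*(-49 + 5*(-7)) = (-100*(-16))*(-49 - 35) = 1600*(-84) = -134400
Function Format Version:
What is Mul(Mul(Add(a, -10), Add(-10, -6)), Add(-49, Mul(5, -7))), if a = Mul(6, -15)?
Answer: -134400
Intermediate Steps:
a = -90
Mul(Mul(Add(a, -10), Add(-10, -6)), Add(-49, Mul(5, -7))) = Mul(Mul(Add(-90, -10), Add(-10, -6)), Add(-49, Mul(5, -7))) = Mul(Mul(-100, -16), Add(-49, -35)) = Mul(1600, -84) = -134400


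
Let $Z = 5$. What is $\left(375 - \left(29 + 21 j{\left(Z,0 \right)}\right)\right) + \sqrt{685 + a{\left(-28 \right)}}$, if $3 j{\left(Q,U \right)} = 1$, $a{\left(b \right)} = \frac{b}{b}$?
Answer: $339 + 7 \sqrt{14} \approx 365.19$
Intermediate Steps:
$a{\left(b \right)} = 1$
$j{\left(Q,U \right)} = \frac{1}{3}$ ($j{\left(Q,U \right)} = \frac{1}{3} \cdot 1 = \frac{1}{3}$)
$\left(375 - \left(29 + 21 j{\left(Z,0 \right)}\right)\right) + \sqrt{685 + a{\left(-28 \right)}} = \left(375 - 36\right) + \sqrt{685 + 1} = \left(375 - 36\right) + \sqrt{686} = \left(375 - 36\right) + 7 \sqrt{14} = 339 + 7 \sqrt{14}$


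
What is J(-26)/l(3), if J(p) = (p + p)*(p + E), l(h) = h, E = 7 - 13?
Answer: 1664/3 ≈ 554.67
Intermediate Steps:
E = -6
J(p) = 2*p*(-6 + p) (J(p) = (p + p)*(p - 6) = (2*p)*(-6 + p) = 2*p*(-6 + p))
J(-26)/l(3) = (2*(-26)*(-6 - 26))/3 = (2*(-26)*(-32))*(1/3) = 1664*(1/3) = 1664/3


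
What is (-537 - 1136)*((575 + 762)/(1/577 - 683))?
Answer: 1290634177/394090 ≈ 3275.0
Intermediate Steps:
(-537 - 1136)*((575 + 762)/(1/577 - 683)) = -2236801/(1/577 - 683) = -2236801/(-394090/577) = -2236801*(-577)/394090 = -1673*(-771449/394090) = 1290634177/394090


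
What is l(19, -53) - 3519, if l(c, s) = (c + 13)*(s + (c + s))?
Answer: -6303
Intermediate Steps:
l(c, s) = (13 + c)*(c + 2*s)
l(19, -53) - 3519 = (19**2 + 13*19 + 26*(-53) + 2*19*(-53)) - 3519 = (361 + 247 - 1378 - 2014) - 3519 = -2784 - 3519 = -6303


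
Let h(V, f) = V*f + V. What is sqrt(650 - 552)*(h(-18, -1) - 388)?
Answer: -2716*sqrt(2) ≈ -3841.0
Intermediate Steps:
h(V, f) = V + V*f
sqrt(650 - 552)*(h(-18, -1) - 388) = sqrt(650 - 552)*(-18*(1 - 1) - 388) = sqrt(98)*(-18*0 - 388) = (7*sqrt(2))*(0 - 388) = (7*sqrt(2))*(-388) = -2716*sqrt(2)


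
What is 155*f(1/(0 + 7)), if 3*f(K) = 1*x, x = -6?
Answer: -310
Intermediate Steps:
f(K) = -2 (f(K) = (1*(-6))/3 = (⅓)*(-6) = -2)
155*f(1/(0 + 7)) = 155*(-2) = -310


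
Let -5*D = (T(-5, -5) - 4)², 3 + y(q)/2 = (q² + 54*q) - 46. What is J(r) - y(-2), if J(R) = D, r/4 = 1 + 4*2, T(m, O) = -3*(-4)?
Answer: 1466/5 ≈ 293.20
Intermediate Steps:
y(q) = -98 + 2*q² + 108*q (y(q) = -6 + 2*((q² + 54*q) - 46) = -6 + 2*(-46 + q² + 54*q) = -6 + (-92 + 2*q² + 108*q) = -98 + 2*q² + 108*q)
T(m, O) = 12
r = 36 (r = 4*(1 + 4*2) = 4*(1 + 8) = 4*9 = 36)
D = -64/5 (D = -(12 - 4)²/5 = -⅕*8² = -⅕*64 = -64/5 ≈ -12.800)
J(R) = -64/5
J(r) - y(-2) = -64/5 - (-98 + 2*(-2)² + 108*(-2)) = -64/5 - (-98 + 2*4 - 216) = -64/5 - (-98 + 8 - 216) = -64/5 - 1*(-306) = -64/5 + 306 = 1466/5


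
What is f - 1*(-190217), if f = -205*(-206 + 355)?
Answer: 159672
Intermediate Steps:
f = -30545 (f = -205*149 = -30545)
f - 1*(-190217) = -30545 - 1*(-190217) = -30545 + 190217 = 159672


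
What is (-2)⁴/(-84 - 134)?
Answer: -8/109 ≈ -0.073395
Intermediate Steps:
(-2)⁴/(-84 - 134) = 16/(-218) = -1/218*16 = -8/109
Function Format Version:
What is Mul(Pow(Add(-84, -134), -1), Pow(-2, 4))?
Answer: Rational(-8, 109) ≈ -0.073395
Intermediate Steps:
Mul(Pow(Add(-84, -134), -1), Pow(-2, 4)) = Mul(Pow(-218, -1), 16) = Mul(Rational(-1, 218), 16) = Rational(-8, 109)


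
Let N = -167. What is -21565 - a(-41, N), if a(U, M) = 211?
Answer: -21776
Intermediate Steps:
-21565 - a(-41, N) = -21565 - 1*211 = -21565 - 211 = -21776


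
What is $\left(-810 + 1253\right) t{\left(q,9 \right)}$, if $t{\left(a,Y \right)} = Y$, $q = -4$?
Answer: $3987$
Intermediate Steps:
$\left(-810 + 1253\right) t{\left(q,9 \right)} = \left(-810 + 1253\right) 9 = 443 \cdot 9 = 3987$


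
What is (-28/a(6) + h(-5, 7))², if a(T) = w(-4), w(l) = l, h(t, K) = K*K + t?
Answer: 2601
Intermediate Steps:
h(t, K) = t + K² (h(t, K) = K² + t = t + K²)
a(T) = -4
(-28/a(6) + h(-5, 7))² = (-28/(-4) + (-5 + 7²))² = (-28*(-¼) + (-5 + 49))² = (7 + 44)² = 51² = 2601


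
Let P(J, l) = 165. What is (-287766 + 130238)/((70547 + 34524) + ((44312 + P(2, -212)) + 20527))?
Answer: -157528/170075 ≈ -0.92623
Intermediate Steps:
(-287766 + 130238)/((70547 + 34524) + ((44312 + P(2, -212)) + 20527)) = (-287766 + 130238)/((70547 + 34524) + ((44312 + 165) + 20527)) = -157528/(105071 + (44477 + 20527)) = -157528/(105071 + 65004) = -157528/170075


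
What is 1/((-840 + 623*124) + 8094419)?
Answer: 1/8170831 ≈ 1.2239e-7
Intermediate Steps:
1/((-840 + 623*124) + 8094419) = 1/((-840 + 77252) + 8094419) = 1/(76412 + 8094419) = 1/8170831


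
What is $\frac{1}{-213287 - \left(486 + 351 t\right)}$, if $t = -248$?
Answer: $- \frac{1}{126725} \approx -7.8911 \cdot 10^{-6}$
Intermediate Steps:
$\frac{1}{-213287 - \left(486 + 351 t\right)} = \frac{1}{-213287 - -86562} = \frac{1}{-213287 + \left(87048 - 486\right)} = \frac{1}{-213287 + 86562} = \frac{1}{-126725} = - \frac{1}{126725}$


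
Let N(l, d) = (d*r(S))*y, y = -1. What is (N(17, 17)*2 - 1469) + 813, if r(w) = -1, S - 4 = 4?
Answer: -622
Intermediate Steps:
S = 8 (S = 4 + 4 = 8)
N(l, d) = d (N(l, d) = (d*(-1))*(-1) = -d*(-1) = d)
(N(17, 17)*2 - 1469) + 813 = (17*2 - 1469) + 813 = (34 - 1469) + 813 = -1435 + 813 = -622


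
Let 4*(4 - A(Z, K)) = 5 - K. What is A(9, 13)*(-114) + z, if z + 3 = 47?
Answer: -640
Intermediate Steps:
A(Z, K) = 11/4 + K/4 (A(Z, K) = 4 - (5 - K)/4 = 4 + (-5/4 + K/4) = 11/4 + K/4)
z = 44 (z = -3 + 47 = 44)
A(9, 13)*(-114) + z = (11/4 + (¼)*13)*(-114) + 44 = (11/4 + 13/4)*(-114) + 44 = 6*(-114) + 44 = -684 + 44 = -640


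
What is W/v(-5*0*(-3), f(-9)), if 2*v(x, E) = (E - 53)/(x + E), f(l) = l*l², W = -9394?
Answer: -6848226/391 ≈ -17515.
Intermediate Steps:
f(l) = l³
v(x, E) = (-53 + E)/(2*(E + x)) (v(x, E) = ((E - 53)/(x + E))/2 = ((-53 + E)/(E + x))/2 = (-53 + E)/(2*(E + x)))
W/v(-5*0*(-3), f(-9)) = -9394*2*((-9)³ - 5*0*(-3))/(-53 + (-9)³) = -9394*2*(-729 + 0*(-3))/(-53 - 729) = -9394/((½)*(-782)/(-729 + 0)) = -9394/((½)*(-782)/(-729)) = -9394/((½)*(-1/729)*(-782)) = -9394/391/729 = -9394*729/391 = -6848226/391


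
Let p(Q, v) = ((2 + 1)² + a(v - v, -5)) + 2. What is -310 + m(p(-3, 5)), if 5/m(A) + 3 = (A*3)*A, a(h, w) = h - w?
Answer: -47429/153 ≈ -309.99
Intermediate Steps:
p(Q, v) = 16 (p(Q, v) = ((2 + 1)² + ((v - v) - 1*(-5))) + 2 = (3² + (0 + 5)) + 2 = (9 + 5) + 2 = 14 + 2 = 16)
m(A) = 5/(-3 + 3*A²) (m(A) = 5/(-3 + (A*3)*A) = 5/(-3 + (3*A)*A) = 5/(-3 + 3*A²))
-310 + m(p(-3, 5)) = -310 + 5/(3*(-1 + 16²)) = -310 + 5/(3*(-1 + 256)) = -310 + (5/3)/255 = -310 + (5/3)*(1/255) = -310 + 1/153 = -47429/153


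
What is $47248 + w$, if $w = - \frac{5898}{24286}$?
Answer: $\frac{573729515}{12143} \approx 47248.0$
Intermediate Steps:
$w = - \frac{2949}{12143}$ ($w = \left(-5898\right) \frac{1}{24286} = - \frac{2949}{12143} \approx -0.24286$)
$47248 + w = 47248 - \frac{2949}{12143} = \frac{573729515}{12143}$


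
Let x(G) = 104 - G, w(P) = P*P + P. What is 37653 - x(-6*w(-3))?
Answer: 37513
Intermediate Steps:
w(P) = P + P² (w(P) = P² + P = P + P²)
37653 - x(-6*w(-3)) = 37653 - (104 - (-6)*(-3*(1 - 3))) = 37653 - (104 - (-6)*(-3*(-2))) = 37653 - (104 - (-6)*6) = 37653 - (104 - 1*(-36)) = 37653 - (104 + 36) = 37653 - 1*140 = 37653 - 140 = 37513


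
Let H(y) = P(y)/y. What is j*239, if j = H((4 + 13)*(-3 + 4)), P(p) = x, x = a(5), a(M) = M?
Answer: 1195/17 ≈ 70.294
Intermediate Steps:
x = 5
P(p) = 5
H(y) = 5/y
j = 5/17 (j = 5/(((4 + 13)*(-3 + 4))) = 5/((17*1)) = 5/17 ≈ 0.29412)
j*239 = (5/17)*239 = 1195/17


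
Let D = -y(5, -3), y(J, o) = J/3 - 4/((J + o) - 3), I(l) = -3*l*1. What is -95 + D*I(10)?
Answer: 75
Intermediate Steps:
I(l) = -3*l
y(J, o) = -4/(-3 + J + o) + J/3 (y(J, o) = J*(⅓) - 4/(-3 + J + o) = J/3 - 4/(-3 + J + o) = -4/(-3 + J + o) + J/3)
D = -17/3 (D = -(-4 - 1*5 + (⅓)*5² + (⅓)*5*(-3))/(-3 + 5 - 3) = -(-4 - 5 + (⅓)*25 - 5)/(-1) = -(-1)*(-4 - 5 + 25/3 - 5) = -(-1)*(-17)/3 = -1*17/3 = -17/3 ≈ -5.6667)
-95 + D*I(10) = -95 - (-17)*10 = -95 - 17/3*(-30) = -95 + 170 = 75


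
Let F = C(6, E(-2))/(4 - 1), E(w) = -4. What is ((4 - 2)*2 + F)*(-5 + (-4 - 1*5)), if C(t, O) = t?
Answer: -84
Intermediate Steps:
F = 2 (F = 6/(4 - 1) = 6/3 = 6*(1/3) = 2)
((4 - 2)*2 + F)*(-5 + (-4 - 1*5)) = ((4 - 2)*2 + 2)*(-5 + (-4 - 1*5)) = (2*2 + 2)*(-5 + (-4 - 5)) = (4 + 2)*(-5 - 9) = 6*(-14) = -84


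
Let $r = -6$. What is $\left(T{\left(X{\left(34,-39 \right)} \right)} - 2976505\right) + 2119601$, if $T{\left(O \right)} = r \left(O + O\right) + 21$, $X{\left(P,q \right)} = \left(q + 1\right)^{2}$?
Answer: $-874211$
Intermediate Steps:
$X{\left(P,q \right)} = \left(1 + q\right)^{2}$
$T{\left(O \right)} = 21 - 12 O$ ($T{\left(O \right)} = - 6 \left(O + O\right) + 21 = - 6 \cdot 2 O + 21 = - 12 O + 21 = 21 - 12 O$)
$\left(T{\left(X{\left(34,-39 \right)} \right)} - 2976505\right) + 2119601 = \left(\left(21 - 12 \left(1 - 39\right)^{2}\right) - 2976505\right) + 2119601 = \left(\left(21 - 12 \left(-38\right)^{2}\right) - 2976505\right) + 2119601 = \left(\left(21 - 17328\right) - 2976505\right) + 2119601 = \left(-17307 - 2976505\right) + 2119601 = -2993812 + 2119601 = -874211$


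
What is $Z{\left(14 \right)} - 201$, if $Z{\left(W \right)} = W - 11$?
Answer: $-198$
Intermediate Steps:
$Z{\left(W \right)} = -11 + W$
$Z{\left(14 \right)} - 201 = \left(-11 + 14\right) - 201 = 3 - 201 = -198$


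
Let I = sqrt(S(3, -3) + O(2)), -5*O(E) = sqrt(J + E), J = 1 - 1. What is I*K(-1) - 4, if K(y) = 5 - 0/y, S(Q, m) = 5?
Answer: -4 + sqrt(125 - 5*sqrt(2)) ≈ 6.8595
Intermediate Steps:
J = 0
O(E) = -sqrt(E)/5 (O(E) = -sqrt(0 + E)/5 = -sqrt(E)/5)
K(y) = 5 (K(y) = 5 - 1*0 = 5 + 0 = 5)
I = sqrt(5 - sqrt(2)/5) ≈ 2.1719
I*K(-1) - 4 = (sqrt(125 - 5*sqrt(2))/5)*5 - 4 = sqrt(125 - 5*sqrt(2)) - 4 = -4 + sqrt(125 - 5*sqrt(2))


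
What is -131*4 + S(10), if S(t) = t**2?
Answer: -424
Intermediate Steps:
-131*4 + S(10) = -131*4 + 10**2 = -524 + 100 = -424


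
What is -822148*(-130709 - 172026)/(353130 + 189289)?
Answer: 248892974780/542419 ≈ 4.5886e+5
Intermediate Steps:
-822148*(-130709 - 172026)/(353130 + 189289) = -822148/(542419/(-302735)) = -822148/(542419*(-1/302735)) = -822148/(-542419/302735) = -822148*(-302735/542419) = 248892974780/542419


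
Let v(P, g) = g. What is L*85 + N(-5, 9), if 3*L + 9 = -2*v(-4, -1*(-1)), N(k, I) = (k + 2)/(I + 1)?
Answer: -9359/30 ≈ -311.97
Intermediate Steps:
N(k, I) = (2 + k)/(1 + I)
L = -11/3 (L = -3 + (-(-2)*(-1))/3 = -3 + (-2*1)/3 = -3 + (⅓)*(-2) = -3 - ⅔ = -11/3 ≈ -3.6667)
L*85 + N(-5, 9) = -11/3*85 + (2 - 5)/(1 + 9) = -935/3 - 3/10 = -9359/30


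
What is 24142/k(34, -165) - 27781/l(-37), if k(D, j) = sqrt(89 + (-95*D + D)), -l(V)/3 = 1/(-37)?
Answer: -1027897/3 - 24142*I*sqrt(3107)/3107 ≈ -3.4263e+5 - 433.11*I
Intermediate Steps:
l(V) = 3/37 (l(V) = -3/(-37) = -3*(-1/37) = 3/37)
k(D, j) = sqrt(89 - 94*D)
24142/k(34, -165) - 27781/l(-37) = 24142/(sqrt(89 - 94*34)) - 27781/3/37 = 24142/(sqrt(89 - 3196)) - 27781*37/3 = 24142/(sqrt(-3107)) - 1027897/3 = 24142/((I*sqrt(3107))) - 1027897/3 = 24142*(-I*sqrt(3107)/3107) - 1027897/3 = -24142*I*sqrt(3107)/3107 - 1027897/3 = -1027897/3 - 24142*I*sqrt(3107)/3107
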